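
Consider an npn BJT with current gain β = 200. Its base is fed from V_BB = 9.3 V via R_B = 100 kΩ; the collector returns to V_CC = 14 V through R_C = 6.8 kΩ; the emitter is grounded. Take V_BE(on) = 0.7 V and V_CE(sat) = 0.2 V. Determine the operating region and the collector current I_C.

saturation; I_C ≈ 2 mA

Assume active: I_B = (9.3 − 0.7)/100 = 0.086 mA, giving I_C = β·I_B = 17.2 mA.
But then V_CE = 14 − 17.2×6.8 = -103 V < V_CE(sat) = 0.2 V — impossible in the active region.
So the transistor is saturated. With V_CE = 0.2 V, I_C = (V_CC − 0.2)/R_C = 13.8/6.8 = 2.03 mA.
Check: β·I_B = 17.2 mA > I_C = 2.03 mA, confirming saturation.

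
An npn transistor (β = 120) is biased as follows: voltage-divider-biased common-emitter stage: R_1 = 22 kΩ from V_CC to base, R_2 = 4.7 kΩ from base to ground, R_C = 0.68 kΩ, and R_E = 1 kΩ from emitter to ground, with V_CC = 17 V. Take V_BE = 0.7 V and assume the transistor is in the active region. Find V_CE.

V_CE ≈ 13 V

Thevenize the base divider: V_Th = V_CC·R_2/(R_1+R_2) = 17×4.7/26.7 = 2.99 V, R_Th = R_1‖R_2 = 3.87 kΩ.
Base-emitter loop: V_Th = I_B·R_Th + V_BE + (β+1)I_B·R_E, so I_B = (2.99 − 0.7) / (3.87 + 121×1) = 0.0184 mA.
I_C = β·I_B = 120×0.0184 = 2.2 mA, and I_E = (β+1)I_B = 2.22 mA.
V_CE = V_CC − I_C·R_C − I_E·R_E = 17 − 2.2×0.68 − 2.22×1 = 13.3 V.
V_CE = 13.3 V > 0.2 V confirms active-region operation.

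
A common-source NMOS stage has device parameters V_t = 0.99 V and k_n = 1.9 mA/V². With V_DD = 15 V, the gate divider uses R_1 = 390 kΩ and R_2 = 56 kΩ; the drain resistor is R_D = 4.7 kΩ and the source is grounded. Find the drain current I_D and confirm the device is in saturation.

I_D ≈ 0.76 mA

V_G = V_DD·R_2/(R_1+R_2) = 15×56/446 = 1.88 V. With the source grounded, V_GS = V_G = 1.88 V.
Assume saturation: I_D = (k_n/2)(V_GS − V_t)² = (1.9/2)×(1.88 − 0.99)² = 0.95×0.893² = 0.758 mA.
V_DS = V_DD − I_D·R_D = 15 − 0.758×4.7 = 11.4 V.
Saturation requires V_DS ≥ V_GS − V_t = 0.893 V; 11.4 ≥ 0.893 ✓.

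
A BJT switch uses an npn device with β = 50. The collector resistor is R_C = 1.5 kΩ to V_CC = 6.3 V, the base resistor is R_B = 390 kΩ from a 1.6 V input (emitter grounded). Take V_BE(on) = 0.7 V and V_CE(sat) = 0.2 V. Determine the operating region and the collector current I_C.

Assume active. Base-emitter loop: I_B = (V_BB − V_BE)/R_B = (1.6 − 0.7)/390 = 0.00231 mA.
I_C = β·I_B = 50×0.00231 = 0.115 mA.
V_CE = V_CC − I_C·R_C = 6.3 − 0.115×1.5 = 6.13 V > V_CE(sat), so the active-region assumption holds.

active; I_C ≈ 0.12 mA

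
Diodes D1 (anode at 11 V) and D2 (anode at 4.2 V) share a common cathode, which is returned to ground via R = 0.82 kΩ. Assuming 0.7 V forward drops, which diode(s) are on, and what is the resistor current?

Assume both conduct. Then node N would need to be at both 11−0.7 = 10.3 V and 4.2−0.7 = 3.5 V, which is impossible.
Assume only D1 conducts: V_N = 11 − 0.7 = 10.3 V, so I_R = 10.3/0.82 = 12.6 mA.
Check D2: its anode-to-cathode voltage is 4.2 − 10.3 = -6.1 V < 0.7 V, so it is off. The assumption is consistent.

Only D1 conducts; I_R ≈ 13 mA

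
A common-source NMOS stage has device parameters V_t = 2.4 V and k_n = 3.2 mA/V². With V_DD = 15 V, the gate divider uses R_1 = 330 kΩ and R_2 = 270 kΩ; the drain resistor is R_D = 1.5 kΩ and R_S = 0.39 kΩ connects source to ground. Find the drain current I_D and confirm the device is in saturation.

I_D ≈ 6.1 mA

V_G = V_DD·R_2/(R_1+R_2) = 15×270/600 = 6.75 V.
Assume saturation: I_D = (k_n/2)(V_GS − V_t)² with V_GS = V_G − I_D·R_S = 6.75 − 0.39·I_D.
Substituting gives 0.243·I_D² − 6.43·I_D + 30.3 = 0, with roots I_D = 6.13 or 20.3 mA.
The root I_D = 20.3 mA gives V_GS = -1.16 V ≤ V_t, so take I_D = 6.13 mA.
Then V_GS = 4.36 V and V_DS = V_DD − I_D(R_D+R_S) = 15 − 6.13×1.89 = 3.41 V.
Saturation requires V_DS ≥ V_GS − V_t = 1.96 V; 3.41 ≥ 1.96 ✓.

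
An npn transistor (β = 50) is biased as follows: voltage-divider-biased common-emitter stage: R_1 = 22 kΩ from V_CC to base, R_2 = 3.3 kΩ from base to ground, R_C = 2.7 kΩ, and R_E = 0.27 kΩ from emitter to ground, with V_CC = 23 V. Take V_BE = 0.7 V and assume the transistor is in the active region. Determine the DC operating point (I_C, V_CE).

I_C ≈ 6.9 mA, V_CE ≈ 2.4 V

Thevenize the base divider: V_Th = V_CC·R_2/(R_1+R_2) = 23×3.3/25.3 = 3 V, R_Th = R_1‖R_2 = 2.87 kΩ.
Base-emitter loop: V_Th = I_B·R_Th + V_BE + (β+1)I_B·R_E, so I_B = (3 − 0.7) / (2.87 + 51×0.27) = 0.138 mA.
I_C = β·I_B = 50×0.138 = 6.91 mA, and I_E = (β+1)I_B = 7.05 mA.
V_CE = V_CC − I_C·R_C − I_E·R_E = 23 − 6.91×2.7 − 7.05×0.27 = 2.44 V.
V_CE = 2.44 V > 0.2 V confirms active-region operation.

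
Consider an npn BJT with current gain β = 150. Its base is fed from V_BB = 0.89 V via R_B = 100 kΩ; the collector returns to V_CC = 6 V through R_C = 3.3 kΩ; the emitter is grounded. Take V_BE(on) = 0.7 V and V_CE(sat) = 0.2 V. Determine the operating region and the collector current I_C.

Assume active. Base-emitter loop: I_B = (V_BB − V_BE)/R_B = (0.89 − 0.7)/100 = 0.0019 mA.
I_C = β·I_B = 150×0.0019 = 0.285 mA.
V_CE = V_CC − I_C·R_C = 6 − 0.285×3.3 = 5.06 V > V_CE(sat), so the active-region assumption holds.

active; I_C ≈ 0.29 mA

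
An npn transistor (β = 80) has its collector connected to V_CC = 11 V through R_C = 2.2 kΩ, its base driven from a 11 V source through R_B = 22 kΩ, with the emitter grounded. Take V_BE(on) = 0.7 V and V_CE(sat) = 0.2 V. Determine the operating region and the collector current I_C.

saturation; I_C ≈ 4.9 mA

Assume active: I_B = (11 − 0.7)/22 = 0.468 mA, giving I_C = β·I_B = 37.5 mA.
But then V_CE = 11 − 37.5×2.2 = -71.4 V < V_CE(sat) = 0.2 V — impossible in the active region.
So the transistor is saturated. With V_CE = 0.2 V, I_C = (V_CC − 0.2)/R_C = 10.8/2.2 = 4.91 mA.
Check: β·I_B = 37.5 mA > I_C = 4.91 mA, confirming saturation.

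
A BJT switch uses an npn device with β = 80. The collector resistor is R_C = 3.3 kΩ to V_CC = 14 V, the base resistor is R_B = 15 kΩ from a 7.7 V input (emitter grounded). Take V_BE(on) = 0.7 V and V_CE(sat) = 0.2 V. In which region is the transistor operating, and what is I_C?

Assume active: I_B = (7.7 − 0.7)/15 = 0.467 mA, giving I_C = β·I_B = 37.3 mA.
But then V_CE = 14 − 37.3×3.3 = -109 V < V_CE(sat) = 0.2 V — impossible in the active region.
So the transistor is saturated. With V_CE = 0.2 V, I_C = (V_CC − 0.2)/R_C = 13.8/3.3 = 4.18 mA.
Check: β·I_B = 37.3 mA > I_C = 4.18 mA, confirming saturation.

saturation; I_C ≈ 4.2 mA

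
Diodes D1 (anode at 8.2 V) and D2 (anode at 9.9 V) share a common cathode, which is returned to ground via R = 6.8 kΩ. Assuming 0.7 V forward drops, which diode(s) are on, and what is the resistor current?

Assume both conduct. Then node N would need to be at both 8.2−0.7 = 7.5 V and 9.9−0.7 = 9.2 V, which is impossible.
Assume only D2 conducts: V_N = 9.9 − 0.7 = 9.2 V, so I_R = 9.2/6.8 = 1.35 mA.
Check D1: its anode-to-cathode voltage is 8.2 − 9.2 = -1 V < 0.7 V, so it is off. The assumption is consistent.

Only D2 conducts; I_R ≈ 1.4 mA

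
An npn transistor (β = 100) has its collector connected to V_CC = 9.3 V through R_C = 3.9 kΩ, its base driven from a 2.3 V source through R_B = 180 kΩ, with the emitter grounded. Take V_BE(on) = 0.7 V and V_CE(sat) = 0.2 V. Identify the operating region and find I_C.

active; I_C ≈ 0.89 mA

Assume active. Base-emitter loop: I_B = (V_BB − V_BE)/R_B = (2.3 − 0.7)/180 = 0.00889 mA.
I_C = β·I_B = 100×0.00889 = 0.889 mA.
V_CE = V_CC − I_C·R_C = 9.3 − 0.889×3.9 = 5.83 V > V_CE(sat), so the active-region assumption holds.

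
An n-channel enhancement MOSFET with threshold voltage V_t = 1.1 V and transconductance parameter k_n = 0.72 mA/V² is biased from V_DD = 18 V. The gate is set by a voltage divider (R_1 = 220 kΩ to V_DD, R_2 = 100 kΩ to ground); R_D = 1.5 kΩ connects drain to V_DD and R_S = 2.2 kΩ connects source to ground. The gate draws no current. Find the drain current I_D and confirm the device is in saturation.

V_G = V_DD·R_2/(R_1+R_2) = 18×100/320 = 5.62 V.
Assume saturation: I_D = (k_n/2)(V_GS − V_t)² with V_GS = V_G − I_D·R_S = 5.62 − 2.2·I_D.
Substituting gives 1.74·I_D² − 8.17·I_D + 7.37 = 0, with roots I_D = 1.22 or 3.47 mA.
The root I_D = 3.47 mA gives V_GS = -2 V ≤ V_t, so take I_D = 1.22 mA.
Then V_GS = 2.94 V and V_DS = V_DD − I_D(R_D+R_S) = 18 − 1.22×3.7 = 13.5 V.
Saturation requires V_DS ≥ V_GS − V_t = 1.84 V; 13.5 ≥ 1.84 ✓.

I_D ≈ 1.2 mA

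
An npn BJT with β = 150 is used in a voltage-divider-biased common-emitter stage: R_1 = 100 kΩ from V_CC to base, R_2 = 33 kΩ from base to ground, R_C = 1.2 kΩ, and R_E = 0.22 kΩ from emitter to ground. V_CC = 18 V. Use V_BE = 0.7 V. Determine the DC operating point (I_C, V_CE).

I_C ≈ 9.7 mA, V_CE ≈ 4.2 V

Thevenize the base divider: V_Th = V_CC·R_2/(R_1+R_2) = 18×33/133 = 4.47 V, R_Th = R_1‖R_2 = 24.8 kΩ.
Base-emitter loop: V_Th = I_B·R_Th + V_BE + (β+1)I_B·R_E, so I_B = (4.47 − 0.7) / (24.8 + 151×0.22) = 0.0649 mA.
I_C = β·I_B = 150×0.0649 = 9.73 mA, and I_E = (β+1)I_B = 9.8 mA.
V_CE = V_CC − I_C·R_C − I_E·R_E = 18 − 9.73×1.2 − 9.8×0.22 = 4.16 V.
V_CE = 4.16 V > 0.2 V confirms active-region operation.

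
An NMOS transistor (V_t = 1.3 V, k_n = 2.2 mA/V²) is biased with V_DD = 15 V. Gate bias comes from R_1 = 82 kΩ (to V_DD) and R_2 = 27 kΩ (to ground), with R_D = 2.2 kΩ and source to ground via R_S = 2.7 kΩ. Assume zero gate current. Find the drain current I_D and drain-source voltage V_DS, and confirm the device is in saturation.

V_G = V_DD·R_2/(R_1+R_2) = 15×27/109 = 3.72 V.
Assume saturation: I_D = (k_n/2)(V_GS − V_t)² with V_GS = V_G − I_D·R_S = 3.72 − 2.7·I_D.
Substituting gives 8.02·I_D² − 15.3·I_D + 6.42 = 0, with roots I_D = 0.617 or 1.3 mA.
The root I_D = 1.3 mA gives V_GS = 0.214 V ≤ V_t, so take I_D = 0.617 mA.
Then V_GS = 2.05 V and V_DS = V_DD − I_D(R_D+R_S) = 15 − 0.617×4.9 = 12 V.
Saturation requires V_DS ≥ V_GS − V_t = 0.749 V; 12 ≥ 0.749 ✓.

I_D ≈ 0.62 mA, V_DS ≈ 12 V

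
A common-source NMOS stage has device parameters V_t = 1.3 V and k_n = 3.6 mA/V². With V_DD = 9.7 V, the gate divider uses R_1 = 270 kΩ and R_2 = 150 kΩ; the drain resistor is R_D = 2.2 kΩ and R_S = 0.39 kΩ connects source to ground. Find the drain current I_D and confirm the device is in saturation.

I_D ≈ 2.5 mA

V_G = V_DD·R_2/(R_1+R_2) = 9.7×150/420 = 3.46 V.
Assume saturation: I_D = (k_n/2)(V_GS − V_t)² with V_GS = V_G − I_D·R_S = 3.46 − 0.39·I_D.
Substituting gives 0.274·I_D² − 4.04·I_D + 8.43 = 0, with roots I_D = 2.52 or 12.2 mA.
The root I_D = 12.2 mA gives V_GS = -1.31 V ≤ V_t, so take I_D = 2.52 mA.
Then V_GS = 2.48 V and V_DS = V_DD − I_D(R_D+R_S) = 9.7 − 2.52×2.59 = 3.18 V.
Saturation requires V_DS ≥ V_GS − V_t = 1.18 V; 3.18 ≥ 1.18 ✓.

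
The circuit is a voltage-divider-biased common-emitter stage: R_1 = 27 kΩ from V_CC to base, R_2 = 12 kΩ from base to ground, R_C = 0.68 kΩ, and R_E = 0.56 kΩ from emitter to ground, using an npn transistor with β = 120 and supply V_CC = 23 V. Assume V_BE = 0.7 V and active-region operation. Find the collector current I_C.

I_C ≈ 10 mA

Thevenize the base divider: V_Th = V_CC·R_2/(R_1+R_2) = 23×12/39 = 7.08 V, R_Th = R_1‖R_2 = 8.31 kΩ.
Base-emitter loop: V_Th = I_B·R_Th + V_BE + (β+1)I_B·R_E, so I_B = (7.08 − 0.7) / (8.31 + 121×0.56) = 0.0838 mA.
I_C = β·I_B = 120×0.0838 = 10.1 mA, and I_E = (β+1)I_B = 10.1 mA.
V_CE = V_CC − I_C·R_C − I_E·R_E = 23 − 10.1×0.68 − 10.1×0.56 = 10.5 V.
V_CE = 10.5 V > 0.2 V confirms active-region operation.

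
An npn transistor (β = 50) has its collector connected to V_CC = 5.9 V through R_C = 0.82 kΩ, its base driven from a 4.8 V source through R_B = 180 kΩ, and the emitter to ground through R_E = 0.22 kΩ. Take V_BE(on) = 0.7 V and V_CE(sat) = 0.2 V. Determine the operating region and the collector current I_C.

active; I_C ≈ 1.1 mA

Assume active. Base-emitter loop: I_B = (V_BB − V_BE)/(R_B + (β+1)R_E) = (4.8 − 0.7)/(180 + 51×0.22) = 0.0214 mA.
I_C = β·I_B = 50×0.0214 = 1.07 mA.
V_CE = V_CC − I_C·R_C − I_E·R_E = 5.9 − 1.07×0.82 − 1.09×0.22 = 4.78 V > V_CE(sat), so the active-region assumption holds.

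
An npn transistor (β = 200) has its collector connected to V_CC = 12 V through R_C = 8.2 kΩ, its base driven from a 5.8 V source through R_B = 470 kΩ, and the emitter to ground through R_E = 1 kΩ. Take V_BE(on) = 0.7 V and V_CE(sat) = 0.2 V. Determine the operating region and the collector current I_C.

Assume active: I_B = (5.8 − 0.7)/(470 + 201×1) = 0.0076 mA, I_C = β·I_B = 1.52 mA.
Then V_CE = 12 − 1.52×8.2 − 1.53×1 = -1.99 V < 0.2 V — the active assumption fails.
Re-solve with V_CE = 0.2 V. KCL at the emitter: V_E/R_E = (V_BB−0.7−V_E)/R_B + (V_CC−0.2−V_E)/R_C, giving V_E = 1.29 V.
I_C = (V_CC − 0.2 − V_E)/R_C = (11.8 − 1.29)/8.2 = 1.28 mA.
Check: I_B = (5.1 − 1.29)/470 = 0.00811 mA, and β·I_B = 1.62 mA > I_C, confirming saturation.

saturation; I_C ≈ 1.3 mA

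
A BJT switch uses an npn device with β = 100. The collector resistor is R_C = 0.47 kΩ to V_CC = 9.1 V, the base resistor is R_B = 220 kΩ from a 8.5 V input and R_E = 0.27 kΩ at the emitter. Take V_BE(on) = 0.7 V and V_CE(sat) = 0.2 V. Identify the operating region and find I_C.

Assume active. Base-emitter loop: I_B = (V_BB − V_BE)/(R_B + (β+1)R_E) = (8.5 − 0.7)/(220 + 101×0.27) = 0.0315 mA.
I_C = β·I_B = 100×0.0315 = 3.15 mA.
V_CE = V_CC − I_C·R_C − I_E·R_E = 9.1 − 3.15×0.47 − 3.19×0.27 = 6.76 V > V_CE(sat), so the active-region assumption holds.

active; I_C ≈ 3.2 mA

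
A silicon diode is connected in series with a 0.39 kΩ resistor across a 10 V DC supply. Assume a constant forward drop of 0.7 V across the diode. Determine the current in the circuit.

KVL around the loop: 10 = V_D + I·R = 0.7 + I × 0.39 kΩ.
So I = (10 − 0.7) / 0.39 kΩ = 9.3 / 0.39 = 23.8 mA.

I ≈ 24 mA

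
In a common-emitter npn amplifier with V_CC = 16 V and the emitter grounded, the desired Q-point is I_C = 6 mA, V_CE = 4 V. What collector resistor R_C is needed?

R_C ≈ 2 kΩ

Collector loop: V_CC = I_C·R_C + V_CE.
R_C = (V_CC − V_CE)/I_C = (16 − 4)/6 = 2 kΩ.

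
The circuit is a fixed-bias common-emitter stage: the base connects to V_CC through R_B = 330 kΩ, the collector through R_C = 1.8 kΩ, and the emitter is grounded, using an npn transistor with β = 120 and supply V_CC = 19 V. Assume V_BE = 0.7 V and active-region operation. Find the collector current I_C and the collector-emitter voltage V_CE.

I_C ≈ 6.7 mA, V_CE ≈ 7 V

Base loop: V_CC = I_B·R_B + V_BE, so I_B = (19 − 0.7)/330 kΩ = 0.0555 mA.
In the active region I_C = β·I_B = 120 × 0.0555 = 6.65 mA.
Collector loop: V_CE = V_CC − I_C·R_C = 19 − 6.65×1.8 = 7.02 V.
Since V_CE = 7.02 V > V_CE(sat) ≈ 0.2 V, the transistor is in the active region as assumed.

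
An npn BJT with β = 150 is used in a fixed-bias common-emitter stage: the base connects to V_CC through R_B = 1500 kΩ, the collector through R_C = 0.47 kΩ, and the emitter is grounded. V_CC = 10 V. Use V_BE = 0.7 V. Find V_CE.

Base loop: V_CC = I_B·R_B + V_BE, so I_B = (10 − 0.7)/1500 kΩ = 0.0062 mA.
In the active region I_C = β·I_B = 150 × 0.0062 = 0.93 mA.
Collector loop: V_CE = V_CC − I_C·R_C = 10 − 0.93×0.47 = 9.56 V.
Since V_CE = 9.56 V > V_CE(sat) ≈ 0.2 V, the transistor is in the active region as assumed.

V_CE ≈ 9.6 V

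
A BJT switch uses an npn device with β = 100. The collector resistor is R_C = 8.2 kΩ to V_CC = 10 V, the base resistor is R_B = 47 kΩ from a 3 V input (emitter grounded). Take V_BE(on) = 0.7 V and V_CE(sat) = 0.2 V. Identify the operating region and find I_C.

Assume active: I_B = (3 − 0.7)/47 = 0.0489 mA, giving I_C = β·I_B = 4.89 mA.
But then V_CE = 10 − 4.89×8.2 = -30.1 V < V_CE(sat) = 0.2 V — impossible in the active region.
So the transistor is saturated. With V_CE = 0.2 V, I_C = (V_CC − 0.2)/R_C = 9.8/8.2 = 1.2 mA.
Check: β·I_B = 4.89 mA > I_C = 1.2 mA, confirming saturation.

saturation; I_C ≈ 1.2 mA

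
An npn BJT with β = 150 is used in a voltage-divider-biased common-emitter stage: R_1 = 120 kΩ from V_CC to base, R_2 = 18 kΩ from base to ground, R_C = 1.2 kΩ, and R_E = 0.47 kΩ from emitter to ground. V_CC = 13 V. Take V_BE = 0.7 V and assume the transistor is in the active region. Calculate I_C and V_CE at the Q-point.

I_C ≈ 1.7 mA, V_CE ≈ 10 V

Thevenize the base divider: V_Th = V_CC·R_2/(R_1+R_2) = 13×18/138 = 1.7 V, R_Th = R_1‖R_2 = 15.7 kΩ.
Base-emitter loop: V_Th = I_B·R_Th + V_BE + (β+1)I_B·R_E, so I_B = (1.7 − 0.7) / (15.7 + 151×0.47) = 0.0115 mA.
I_C = β·I_B = 150×0.0115 = 1.72 mA, and I_E = (β+1)I_B = 1.74 mA.
V_CE = V_CC − I_C·R_C − I_E·R_E = 13 − 1.72×1.2 − 1.74×0.47 = 10.1 V.
V_CE = 10.1 V > 0.2 V confirms active-region operation.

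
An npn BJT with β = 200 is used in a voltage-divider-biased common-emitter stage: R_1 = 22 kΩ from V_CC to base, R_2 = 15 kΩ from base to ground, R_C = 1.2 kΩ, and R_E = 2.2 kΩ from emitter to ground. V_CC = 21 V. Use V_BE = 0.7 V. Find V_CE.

V_CE ≈ 9.2 V

Thevenize the base divider: V_Th = V_CC·R_2/(R_1+R_2) = 21×15/37 = 8.51 V, R_Th = R_1‖R_2 = 8.92 kΩ.
Base-emitter loop: V_Th = I_B·R_Th + V_BE + (β+1)I_B·R_E, so I_B = (8.51 − 0.7) / (8.92 + 201×2.2) = 0.0173 mA.
I_C = β·I_B = 200×0.0173 = 3.46 mA, and I_E = (β+1)I_B = 3.48 mA.
V_CE = V_CC − I_C·R_C − I_E·R_E = 21 − 3.46×1.2 − 3.48×2.2 = 9.18 V.
V_CE = 9.18 V > 0.2 V confirms active-region operation.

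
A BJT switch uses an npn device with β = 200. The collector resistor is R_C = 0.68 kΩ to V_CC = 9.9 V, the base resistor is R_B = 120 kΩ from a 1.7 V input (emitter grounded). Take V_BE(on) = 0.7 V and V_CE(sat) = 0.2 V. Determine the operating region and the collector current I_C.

active; I_C ≈ 1.7 mA

Assume active. Base-emitter loop: I_B = (V_BB − V_BE)/R_B = (1.7 − 0.7)/120 = 0.00833 mA.
I_C = β·I_B = 200×0.00833 = 1.67 mA.
V_CE = V_CC − I_C·R_C = 9.9 − 1.67×0.68 = 8.77 V > V_CE(sat), so the active-region assumption holds.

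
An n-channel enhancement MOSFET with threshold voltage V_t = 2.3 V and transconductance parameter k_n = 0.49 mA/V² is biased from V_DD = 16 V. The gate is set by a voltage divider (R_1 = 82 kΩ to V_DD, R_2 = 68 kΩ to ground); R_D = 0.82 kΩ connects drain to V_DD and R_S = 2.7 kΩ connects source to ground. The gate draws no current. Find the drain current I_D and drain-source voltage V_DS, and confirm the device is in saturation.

I_D ≈ 1.1 mA, V_DS ≈ 12 V

V_G = V_DD·R_2/(R_1+R_2) = 16×68/150 = 7.25 V.
Assume saturation: I_D = (k_n/2)(V_GS − V_t)² with V_GS = V_G − I_D·R_S = 7.25 − 2.7·I_D.
Substituting gives 1.79·I_D² − 7.55·I_D + 6.01 = 0, with roots I_D = 1.06 or 3.17 mA.
The root I_D = 3.17 mA gives V_GS = -1.29 V ≤ V_t, so take I_D = 1.06 mA.
Then V_GS = 4.38 V and V_DS = V_DD − I_D(R_D+R_S) = 16 − 1.06×3.52 = 12.3 V.
Saturation requires V_DS ≥ V_GS − V_t = 2.08 V; 12.3 ≥ 2.08 ✓.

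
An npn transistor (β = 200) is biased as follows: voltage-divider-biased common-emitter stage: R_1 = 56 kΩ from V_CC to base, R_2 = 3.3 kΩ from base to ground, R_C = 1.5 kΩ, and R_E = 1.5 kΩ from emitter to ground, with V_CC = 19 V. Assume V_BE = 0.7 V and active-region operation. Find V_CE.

V_CE ≈ 18 V

Thevenize the base divider: V_Th = V_CC·R_2/(R_1+R_2) = 19×3.3/59.3 = 1.06 V, R_Th = R_1‖R_2 = 3.12 kΩ.
Base-emitter loop: V_Th = I_B·R_Th + V_BE + (β+1)I_B·R_E, so I_B = (1.06 − 0.7) / (3.12 + 201×1.5) = 0.00117 mA.
I_C = β·I_B = 200×0.00117 = 0.235 mA, and I_E = (β+1)I_B = 0.236 mA.
V_CE = V_CC − I_C·R_C − I_E·R_E = 19 − 0.235×1.5 − 0.236×1.5 = 18.3 V.
V_CE = 18.3 V > 0.2 V confirms active-region operation.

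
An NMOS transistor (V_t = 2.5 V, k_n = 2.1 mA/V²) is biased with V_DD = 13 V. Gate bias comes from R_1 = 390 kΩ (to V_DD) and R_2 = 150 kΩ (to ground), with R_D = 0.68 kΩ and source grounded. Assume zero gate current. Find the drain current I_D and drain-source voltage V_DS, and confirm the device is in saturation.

I_D ≈ 1.3 mA, V_DS ≈ 12 V

V_G = V_DD·R_2/(R_1+R_2) = 13×150/540 = 3.61 V. With the source grounded, V_GS = V_G = 3.61 V.
Assume saturation: I_D = (k_n/2)(V_GS − V_t)² = (2.1/2)×(3.61 − 2.5)² = 1.05×1.11² = 1.3 mA.
V_DS = V_DD − I_D·R_D = 13 − 1.3×0.68 = 12.1 V.
Saturation requires V_DS ≥ V_GS − V_t = 1.11 V; 12.1 ≥ 1.11 ✓.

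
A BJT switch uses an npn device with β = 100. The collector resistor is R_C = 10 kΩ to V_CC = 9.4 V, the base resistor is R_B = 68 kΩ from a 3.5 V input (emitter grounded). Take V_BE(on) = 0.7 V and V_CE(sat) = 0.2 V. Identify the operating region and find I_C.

Assume active: I_B = (3.5 − 0.7)/68 = 0.0412 mA, giving I_C = β·I_B = 4.12 mA.
But then V_CE = 9.4 − 4.12×10 = -31.8 V < V_CE(sat) = 0.2 V — impossible in the active region.
So the transistor is saturated. With V_CE = 0.2 V, I_C = (V_CC − 0.2)/R_C = 9.2/10 = 0.92 mA.
Check: β·I_B = 4.12 mA > I_C = 0.92 mA, confirming saturation.

saturation; I_C ≈ 0.92 mA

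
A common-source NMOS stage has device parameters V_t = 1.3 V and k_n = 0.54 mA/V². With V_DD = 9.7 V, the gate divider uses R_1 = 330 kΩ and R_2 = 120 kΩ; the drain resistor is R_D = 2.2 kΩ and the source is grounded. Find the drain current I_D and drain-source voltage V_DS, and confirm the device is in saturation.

I_D ≈ 0.45 mA, V_DS ≈ 8.7 V

V_G = V_DD·R_2/(R_1+R_2) = 9.7×120/450 = 2.59 V. With the source grounded, V_GS = V_G = 2.59 V.
Assume saturation: I_D = (k_n/2)(V_GS − V_t)² = (0.54/2)×(2.59 − 1.3)² = 0.27×1.29² = 0.447 mA.
V_DS = V_DD − I_D·R_D = 9.7 − 0.447×2.2 = 8.72 V.
Saturation requires V_DS ≥ V_GS − V_t = 1.29 V; 8.72 ≥ 1.29 ✓.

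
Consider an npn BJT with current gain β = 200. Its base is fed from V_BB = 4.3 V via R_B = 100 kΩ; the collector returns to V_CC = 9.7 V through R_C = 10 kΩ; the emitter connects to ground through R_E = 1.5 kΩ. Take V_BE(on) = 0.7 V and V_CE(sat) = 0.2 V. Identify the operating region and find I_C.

saturation; I_C ≈ 0.82 mA

Assume active: I_B = (4.3 − 0.7)/(100 + 201×1.5) = 0.00897 mA, I_C = β·I_B = 1.79 mA.
Then V_CE = 9.7 − 1.79×10 − 1.8×1.5 = -10.9 V < 0.2 V — the active assumption fails.
Re-solve with V_CE = 0.2 V. KCL at the emitter: V_E/R_E = (V_BB−0.7−V_E)/R_B + (V_CC−0.2−V_E)/R_C, giving V_E = 1.27 V.
I_C = (V_CC − 0.2 − V_E)/R_C = (9.5 − 1.27)/10 = 0.823 mA.
Check: I_B = (3.6 − 1.27)/100 = 0.0233 mA, and β·I_B = 4.66 mA > I_C, confirming saturation.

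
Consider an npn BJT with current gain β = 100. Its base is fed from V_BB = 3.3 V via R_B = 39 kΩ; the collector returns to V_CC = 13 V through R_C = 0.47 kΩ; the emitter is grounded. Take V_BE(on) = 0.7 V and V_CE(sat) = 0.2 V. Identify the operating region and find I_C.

Assume active. Base-emitter loop: I_B = (V_BB − V_BE)/R_B = (3.3 − 0.7)/39 = 0.0667 mA.
I_C = β·I_B = 100×0.0667 = 6.67 mA.
V_CE = V_CC − I_C·R_C = 13 − 6.67×0.47 = 9.87 V > V_CE(sat), so the active-region assumption holds.

active; I_C ≈ 6.7 mA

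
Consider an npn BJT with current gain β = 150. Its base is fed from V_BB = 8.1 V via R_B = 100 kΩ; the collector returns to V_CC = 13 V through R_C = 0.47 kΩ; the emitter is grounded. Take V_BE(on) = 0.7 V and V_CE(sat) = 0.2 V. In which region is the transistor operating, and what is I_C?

Assume active. Base-emitter loop: I_B = (V_BB − V_BE)/R_B = (8.1 − 0.7)/100 = 0.074 mA.
I_C = β·I_B = 150×0.074 = 11.1 mA.
V_CE = V_CC − I_C·R_C = 13 − 11.1×0.47 = 7.78 V > V_CE(sat), so the active-region assumption holds.

active; I_C ≈ 11 mA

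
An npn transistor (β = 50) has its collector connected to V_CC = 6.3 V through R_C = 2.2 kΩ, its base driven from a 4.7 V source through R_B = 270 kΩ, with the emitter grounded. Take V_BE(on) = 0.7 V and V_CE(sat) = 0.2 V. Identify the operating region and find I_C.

Assume active. Base-emitter loop: I_B = (V_BB − V_BE)/R_B = (4.7 − 0.7)/270 = 0.0148 mA.
I_C = β·I_B = 50×0.0148 = 0.741 mA.
V_CE = V_CC − I_C·R_C = 6.3 − 0.741×2.2 = 4.67 V > V_CE(sat), so the active-region assumption holds.

active; I_C ≈ 0.74 mA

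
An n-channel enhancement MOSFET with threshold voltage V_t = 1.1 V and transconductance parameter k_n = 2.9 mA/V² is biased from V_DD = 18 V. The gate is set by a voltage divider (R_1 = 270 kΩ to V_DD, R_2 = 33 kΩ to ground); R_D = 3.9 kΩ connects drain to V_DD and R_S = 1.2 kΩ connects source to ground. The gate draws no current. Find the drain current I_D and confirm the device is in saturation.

I_D ≈ 0.32 mA

V_G = V_DD·R_2/(R_1+R_2) = 18×33/303 = 1.96 V.
Assume saturation: I_D = (k_n/2)(V_GS − V_t)² with V_GS = V_G − I_D·R_S = 1.96 − 1.2·I_D.
Substituting gives 2.09·I_D² − 3.99·I_D + 1.07 = 0, with roots I_D = 0.323 or 1.59 mA.
The root I_D = 1.59 mA gives V_GS = 0.053 V ≤ V_t, so take I_D = 0.323 mA.
Then V_GS = 1.57 V and V_DS = V_DD − I_D(R_D+R_S) = 18 − 0.323×5.1 = 16.4 V.
Saturation requires V_DS ≥ V_GS − V_t = 0.472 V; 16.4 ≥ 0.472 ✓.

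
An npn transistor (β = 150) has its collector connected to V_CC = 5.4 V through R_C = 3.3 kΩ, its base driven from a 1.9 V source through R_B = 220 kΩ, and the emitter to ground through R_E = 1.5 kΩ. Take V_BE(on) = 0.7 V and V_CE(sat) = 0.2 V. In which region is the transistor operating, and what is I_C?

Assume active. Base-emitter loop: I_B = (V_BB − V_BE)/(R_B + (β+1)R_E) = (1.9 − 0.7)/(220 + 151×1.5) = 0.00269 mA.
I_C = β·I_B = 150×0.00269 = 0.403 mA.
V_CE = V_CC − I_C·R_C − I_E·R_E = 5.4 − 0.403×3.3 − 0.406×1.5 = 3.46 V > V_CE(sat), so the active-region assumption holds.

active; I_C ≈ 0.4 mA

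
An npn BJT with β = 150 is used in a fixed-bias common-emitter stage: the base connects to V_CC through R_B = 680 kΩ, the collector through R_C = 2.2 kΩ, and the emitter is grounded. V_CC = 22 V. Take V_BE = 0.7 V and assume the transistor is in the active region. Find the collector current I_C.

I_C ≈ 4.7 mA

Base loop: V_CC = I_B·R_B + V_BE, so I_B = (22 − 0.7)/680 kΩ = 0.0313 mA.
In the active region I_C = β·I_B = 150 × 0.0313 = 4.7 mA.
Collector loop: V_CE = V_CC − I_C·R_C = 22 − 4.7×2.2 = 11.7 V.
Since V_CE = 11.7 V > V_CE(sat) ≈ 0.2 V, the transistor is in the active region as assumed.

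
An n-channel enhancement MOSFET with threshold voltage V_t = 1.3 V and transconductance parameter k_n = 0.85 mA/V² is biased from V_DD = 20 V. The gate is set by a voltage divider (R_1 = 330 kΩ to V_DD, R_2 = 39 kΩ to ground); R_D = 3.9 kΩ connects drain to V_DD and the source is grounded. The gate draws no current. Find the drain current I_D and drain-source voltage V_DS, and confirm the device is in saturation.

V_G = V_DD·R_2/(R_1+R_2) = 20×39/369 = 2.11 V. With the source grounded, V_GS = V_G = 2.11 V.
Assume saturation: I_D = (k_n/2)(V_GS − V_t)² = (0.85/2)×(2.11 − 1.3)² = 0.425×0.814² = 0.281 mA.
V_DS = V_DD − I_D·R_D = 20 − 0.281×3.9 = 18.9 V.
Saturation requires V_DS ≥ V_GS − V_t = 0.814 V; 18.9 ≥ 0.814 ✓.

I_D ≈ 0.28 mA, V_DS ≈ 19 V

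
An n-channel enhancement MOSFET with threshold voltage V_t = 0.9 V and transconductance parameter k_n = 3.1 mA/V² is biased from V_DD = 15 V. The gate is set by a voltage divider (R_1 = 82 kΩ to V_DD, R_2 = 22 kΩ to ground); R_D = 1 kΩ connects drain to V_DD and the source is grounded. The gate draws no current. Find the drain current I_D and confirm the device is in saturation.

V_G = V_DD·R_2/(R_1+R_2) = 15×22/104 = 3.17 V. With the source grounded, V_GS = V_G = 3.17 V.
Assume saturation: I_D = (k_n/2)(V_GS − V_t)² = (3.1/2)×(3.17 − 0.9)² = 1.55×2.27² = 8.01 mA.
V_DS = V_DD − I_D·R_D = 15 − 8.01×1 = 6.99 V.
Saturation requires V_DS ≥ V_GS − V_t = 2.27 V; 6.99 ≥ 2.27 ✓.

I_D ≈ 8 mA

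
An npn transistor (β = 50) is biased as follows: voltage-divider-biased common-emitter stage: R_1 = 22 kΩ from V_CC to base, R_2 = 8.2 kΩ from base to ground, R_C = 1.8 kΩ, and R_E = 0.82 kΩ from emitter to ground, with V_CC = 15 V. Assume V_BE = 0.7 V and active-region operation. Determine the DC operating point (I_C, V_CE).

I_C ≈ 3.5 mA, V_CE ≈ 5.7 V

Thevenize the base divider: V_Th = V_CC·R_2/(R_1+R_2) = 15×8.2/30.2 = 4.07 V, R_Th = R_1‖R_2 = 5.97 kΩ.
Base-emitter loop: V_Th = I_B·R_Th + V_BE + (β+1)I_B·R_E, so I_B = (4.07 − 0.7) / (5.97 + 51×0.82) = 0.0706 mA.
I_C = β·I_B = 50×0.0706 = 3.53 mA, and I_E = (β+1)I_B = 3.6 mA.
V_CE = V_CC − I_C·R_C − I_E·R_E = 15 − 3.53×1.8 − 3.6×0.82 = 5.7 V.
V_CE = 5.7 V > 0.2 V confirms active-region operation.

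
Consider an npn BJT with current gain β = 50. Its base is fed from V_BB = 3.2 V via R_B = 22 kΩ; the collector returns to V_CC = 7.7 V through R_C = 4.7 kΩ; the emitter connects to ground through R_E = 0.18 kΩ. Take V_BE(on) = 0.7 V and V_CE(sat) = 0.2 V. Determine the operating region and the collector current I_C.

saturation; I_C ≈ 1.5 mA

Assume active: I_B = (3.2 − 0.7)/(22 + 51×0.18) = 0.0802 mA, I_C = β·I_B = 4.01 mA.
Then V_CE = 7.7 − 4.01×4.7 − 4.09×0.18 = -11.9 V < 0.2 V — the active assumption fails.
Re-solve with V_CE = 0.2 V. KCL at the emitter: V_E/R_E = (V_BB−0.7−V_E)/R_B + (V_CC−0.2−V_E)/R_C, giving V_E = 0.294 V.
I_C = (V_CC − 0.2 − V_E)/R_C = (7.5 − 0.294)/4.7 = 1.53 mA.
Check: I_B = (2.5 − 0.294)/22 = 0.1 mA, and β·I_B = 5.01 mA > I_C, confirming saturation.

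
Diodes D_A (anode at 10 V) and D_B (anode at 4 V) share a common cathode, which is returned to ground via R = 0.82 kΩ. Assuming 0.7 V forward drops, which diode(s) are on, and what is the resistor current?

Assume both conduct. Then node N would need to be at both 10−0.7 = 9.3 V and 4−0.7 = 3.3 V, which is impossible.
Assume only D_A conducts: V_N = 10 − 0.7 = 9.3 V, so I_R = 9.3/0.82 = 11.3 mA.
Check D_B: its anode-to-cathode voltage is 4 − 9.3 = -5.3 V < 0.7 V, so it is off. The assumption is consistent.

Only D_A conducts; I_R ≈ 11 mA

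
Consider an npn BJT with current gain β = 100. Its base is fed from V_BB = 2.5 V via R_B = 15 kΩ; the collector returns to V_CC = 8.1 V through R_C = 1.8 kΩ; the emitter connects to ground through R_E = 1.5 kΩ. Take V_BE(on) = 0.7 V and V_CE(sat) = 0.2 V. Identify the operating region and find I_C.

active; I_C ≈ 1.1 mA

Assume active. Base-emitter loop: I_B = (V_BB − V_BE)/(R_B + (β+1)R_E) = (2.5 − 0.7)/(15 + 101×1.5) = 0.0108 mA.
I_C = β·I_B = 100×0.0108 = 1.08 mA.
V_CE = V_CC − I_C·R_C − I_E·R_E = 8.1 − 1.08×1.8 − 1.09×1.5 = 4.52 V > V_CE(sat), so the active-region assumption holds.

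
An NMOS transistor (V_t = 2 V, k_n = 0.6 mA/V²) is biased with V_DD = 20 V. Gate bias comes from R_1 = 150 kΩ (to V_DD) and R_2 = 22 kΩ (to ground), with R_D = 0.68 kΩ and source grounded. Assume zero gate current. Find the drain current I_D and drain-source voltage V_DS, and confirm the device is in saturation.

V_G = V_DD·R_2/(R_1+R_2) = 20×22/172 = 2.56 V. With the source grounded, V_GS = V_G = 2.56 V.
Assume saturation: I_D = (k_n/2)(V_GS − V_t)² = (0.6/2)×(2.56 − 2)² = 0.3×0.558² = 0.0935 mA.
V_DS = V_DD − I_D·R_D = 20 − 0.0935×0.68 = 19.9 V.
Saturation requires V_DS ≥ V_GS − V_t = 0.558 V; 19.9 ≥ 0.558 ✓.

I_D ≈ 0.093 mA, V_DS ≈ 20 V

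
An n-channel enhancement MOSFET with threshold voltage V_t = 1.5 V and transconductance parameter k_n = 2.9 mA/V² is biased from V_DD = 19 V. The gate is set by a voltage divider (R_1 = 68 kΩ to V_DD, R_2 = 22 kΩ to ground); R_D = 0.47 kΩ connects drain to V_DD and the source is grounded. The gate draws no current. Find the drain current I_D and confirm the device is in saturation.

I_D ≈ 14 mA

V_G = V_DD·R_2/(R_1+R_2) = 19×22/90 = 4.64 V. With the source grounded, V_GS = V_G = 4.64 V.
Assume saturation: I_D = (k_n/2)(V_GS − V_t)² = (2.9/2)×(4.64 − 1.5)² = 1.45×3.14² = 14.3 mA.
V_DS = V_DD − I_D·R_D = 19 − 14.3×0.47 = 12.3 V.
Saturation requires V_DS ≥ V_GS − V_t = 3.14 V; 12.3 ≥ 3.14 ✓.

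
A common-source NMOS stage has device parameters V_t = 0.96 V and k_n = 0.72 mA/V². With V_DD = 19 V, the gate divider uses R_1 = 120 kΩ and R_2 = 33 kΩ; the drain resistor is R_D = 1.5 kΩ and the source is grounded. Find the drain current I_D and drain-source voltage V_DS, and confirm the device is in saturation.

I_D ≈ 3.5 mA, V_DS ≈ 14 V

V_G = V_DD·R_2/(R_1+R_2) = 19×33/153 = 4.1 V. With the source grounded, V_GS = V_G = 4.1 V.
Assume saturation: I_D = (k_n/2)(V_GS − V_t)² = (0.72/2)×(4.1 − 0.96)² = 0.36×3.14² = 3.55 mA.
V_DS = V_DD − I_D·R_D = 19 − 3.55×1.5 = 13.7 V.
Saturation requires V_DS ≥ V_GS − V_t = 3.14 V; 13.7 ≥ 3.14 ✓.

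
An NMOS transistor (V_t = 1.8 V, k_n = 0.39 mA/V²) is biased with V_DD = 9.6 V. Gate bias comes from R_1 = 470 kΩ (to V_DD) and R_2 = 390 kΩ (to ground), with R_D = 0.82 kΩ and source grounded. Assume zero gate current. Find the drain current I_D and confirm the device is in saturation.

I_D ≈ 1.3 mA

V_G = V_DD·R_2/(R_1+R_2) = 9.6×390/860 = 4.35 V. With the source grounded, V_GS = V_G = 4.35 V.
Assume saturation: I_D = (k_n/2)(V_GS − V_t)² = (0.39/2)×(4.35 − 1.8)² = 0.195×2.55² = 1.27 mA.
V_DS = V_DD − I_D·R_D = 9.6 − 1.27×0.82 = 8.56 V.
Saturation requires V_DS ≥ V_GS − V_t = 2.55 V; 8.56 ≥ 2.55 ✓.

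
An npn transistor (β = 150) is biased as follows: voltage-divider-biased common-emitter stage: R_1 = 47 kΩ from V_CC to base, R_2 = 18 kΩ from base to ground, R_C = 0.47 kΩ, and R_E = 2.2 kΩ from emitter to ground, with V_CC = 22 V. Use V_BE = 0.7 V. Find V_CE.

V_CE ≈ 16 V

Thevenize the base divider: V_Th = V_CC·R_2/(R_1+R_2) = 22×18/65 = 6.09 V, R_Th = R_1‖R_2 = 13 kΩ.
Base-emitter loop: V_Th = I_B·R_Th + V_BE + (β+1)I_B·R_E, so I_B = (6.09 − 0.7) / (13 + 151×2.2) = 0.0156 mA.
I_C = β·I_B = 150×0.0156 = 2.34 mA, and I_E = (β+1)I_B = 2.36 mA.
V_CE = V_CC − I_C·R_C − I_E·R_E = 22 − 2.34×0.47 − 2.36×2.2 = 15.7 V.
V_CE = 15.7 V > 0.2 V confirms active-region operation.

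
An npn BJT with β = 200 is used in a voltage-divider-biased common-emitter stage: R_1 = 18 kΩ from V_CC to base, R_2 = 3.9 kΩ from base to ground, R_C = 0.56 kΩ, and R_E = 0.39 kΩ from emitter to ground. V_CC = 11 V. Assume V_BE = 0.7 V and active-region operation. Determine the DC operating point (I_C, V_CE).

I_C ≈ 3.1 mA, V_CE ≈ 8.1 V

Thevenize the base divider: V_Th = V_CC·R_2/(R_1+R_2) = 11×3.9/21.9 = 1.96 V, R_Th = R_1‖R_2 = 3.21 kΩ.
Base-emitter loop: V_Th = I_B·R_Th + V_BE + (β+1)I_B·R_E, so I_B = (1.96 − 0.7) / (3.21 + 201×0.39) = 0.0154 mA.
I_C = β·I_B = 200×0.0154 = 3.09 mA, and I_E = (β+1)I_B = 3.1 mA.
V_CE = V_CC − I_C·R_C − I_E·R_E = 11 − 3.09×0.56 − 3.1×0.39 = 8.06 V.
V_CE = 8.06 V > 0.2 V confirms active-region operation.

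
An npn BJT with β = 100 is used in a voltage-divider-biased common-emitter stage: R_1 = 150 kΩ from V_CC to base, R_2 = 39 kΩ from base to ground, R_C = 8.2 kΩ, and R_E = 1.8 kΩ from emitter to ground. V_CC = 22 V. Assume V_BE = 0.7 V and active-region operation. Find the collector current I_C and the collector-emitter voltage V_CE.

I_C ≈ 1.8 mA, V_CE ≈ 3.9 V

Thevenize the base divider: V_Th = V_CC·R_2/(R_1+R_2) = 22×39/189 = 4.54 V, R_Th = R_1‖R_2 = 31 kΩ.
Base-emitter loop: V_Th = I_B·R_Th + V_BE + (β+1)I_B·R_E, so I_B = (4.54 − 0.7) / (31 + 101×1.8) = 0.018 mA.
I_C = β·I_B = 100×0.018 = 1.8 mA, and I_E = (β+1)I_B = 1.82 mA.
V_CE = V_CC − I_C·R_C − I_E·R_E = 22 − 1.8×8.2 − 1.82×1.8 = 3.92 V.
V_CE = 3.92 V > 0.2 V confirms active-region operation.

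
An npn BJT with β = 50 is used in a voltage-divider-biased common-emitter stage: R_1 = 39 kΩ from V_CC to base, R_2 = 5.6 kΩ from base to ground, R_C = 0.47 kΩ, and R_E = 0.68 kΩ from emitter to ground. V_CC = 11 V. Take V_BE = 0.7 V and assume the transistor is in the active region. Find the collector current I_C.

Thevenize the base divider: V_Th = V_CC·R_2/(R_1+R_2) = 11×5.6/44.6 = 1.38 V, R_Th = R_1‖R_2 = 4.9 kΩ.
Base-emitter loop: V_Th = I_B·R_Th + V_BE + (β+1)I_B·R_E, so I_B = (1.38 − 0.7) / (4.9 + 51×0.68) = 0.0172 mA.
I_C = β·I_B = 50×0.0172 = 0.861 mA, and I_E = (β+1)I_B = 0.878 mA.
V_CE = V_CC − I_C·R_C − I_E·R_E = 11 − 0.861×0.47 − 0.878×0.68 = 10 V.
V_CE = 10 V > 0.2 V confirms active-region operation.

I_C ≈ 0.86 mA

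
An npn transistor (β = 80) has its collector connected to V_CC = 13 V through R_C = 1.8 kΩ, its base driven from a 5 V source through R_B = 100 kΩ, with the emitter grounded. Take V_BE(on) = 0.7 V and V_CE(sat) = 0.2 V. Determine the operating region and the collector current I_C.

active; I_C ≈ 3.4 mA

Assume active. Base-emitter loop: I_B = (V_BB − V_BE)/R_B = (5 − 0.7)/100 = 0.043 mA.
I_C = β·I_B = 80×0.043 = 3.44 mA.
V_CE = V_CC − I_C·R_C = 13 − 3.44×1.8 = 6.81 V > V_CE(sat), so the active-region assumption holds.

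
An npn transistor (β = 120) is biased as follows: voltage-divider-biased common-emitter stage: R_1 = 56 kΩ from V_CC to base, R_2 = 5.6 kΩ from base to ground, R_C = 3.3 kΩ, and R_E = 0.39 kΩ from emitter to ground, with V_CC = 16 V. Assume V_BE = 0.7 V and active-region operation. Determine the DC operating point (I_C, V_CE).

I_C ≈ 1.7 mA, V_CE ≈ 9.6 V

Thevenize the base divider: V_Th = V_CC·R_2/(R_1+R_2) = 16×5.6/61.6 = 1.45 V, R_Th = R_1‖R_2 = 5.09 kΩ.
Base-emitter loop: V_Th = I_B·R_Th + V_BE + (β+1)I_B·R_E, so I_B = (1.45 − 0.7) / (5.09 + 121×0.39) = 0.0144 mA.
I_C = β·I_B = 120×0.0144 = 1.73 mA, and I_E = (β+1)I_B = 1.75 mA.
V_CE = V_CC − I_C·R_C − I_E·R_E = 16 − 1.73×3.3 − 1.75×0.39 = 9.6 V.
V_CE = 9.6 V > 0.2 V confirms active-region operation.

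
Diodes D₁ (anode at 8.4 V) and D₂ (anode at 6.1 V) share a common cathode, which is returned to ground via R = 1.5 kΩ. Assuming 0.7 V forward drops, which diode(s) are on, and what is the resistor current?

Assume both conduct. Then node N would need to be at both 8.4−0.7 = 7.7 V and 6.1−0.7 = 5.4 V, which is impossible.
Assume only D₁ conducts: V_N = 8.4 − 0.7 = 7.7 V, so I_R = 7.7/1.5 = 5.13 mA.
Check D₂: its anode-to-cathode voltage is 6.1 − 7.7 = -1.6 V < 0.7 V, so it is off. The assumption is consistent.

Only D₁ conducts; I_R ≈ 5.1 mA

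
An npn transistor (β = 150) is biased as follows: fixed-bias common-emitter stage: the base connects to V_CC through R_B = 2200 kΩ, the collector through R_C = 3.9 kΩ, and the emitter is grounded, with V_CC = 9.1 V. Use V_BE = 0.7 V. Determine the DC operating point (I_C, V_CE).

I_C ≈ 0.57 mA, V_CE ≈ 6.9 V

Base loop: V_CC = I_B·R_B + V_BE, so I_B = (9.1 − 0.7)/2200 kΩ = 0.00382 mA.
In the active region I_C = β·I_B = 150 × 0.00382 = 0.573 mA.
Collector loop: V_CE = V_CC − I_C·R_C = 9.1 − 0.573×3.9 = 6.87 V.
Since V_CE = 6.87 V > V_CE(sat) ≈ 0.2 V, the transistor is in the active region as assumed.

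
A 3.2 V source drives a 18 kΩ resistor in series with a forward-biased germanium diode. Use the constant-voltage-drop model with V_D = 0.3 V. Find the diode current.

I ≈ 0.16 mA

KVL around the loop: 3.2 = V_D + I·R = 0.3 + I × 18 kΩ.
So I = (3.2 − 0.3) / 18 kΩ = 2.9 / 18 = 0.161 mA.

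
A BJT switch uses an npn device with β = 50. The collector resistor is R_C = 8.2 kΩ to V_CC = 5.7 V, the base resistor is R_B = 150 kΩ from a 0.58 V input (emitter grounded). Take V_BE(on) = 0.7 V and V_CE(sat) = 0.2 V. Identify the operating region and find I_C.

V_BB = 0.58 V ≤ V_BE(on) = 0.7 V, so the base-emitter junction is not forward biased.
The transistor is in cutoff: I_B = I_C = 0.

cutoff; I_C ≈ 0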